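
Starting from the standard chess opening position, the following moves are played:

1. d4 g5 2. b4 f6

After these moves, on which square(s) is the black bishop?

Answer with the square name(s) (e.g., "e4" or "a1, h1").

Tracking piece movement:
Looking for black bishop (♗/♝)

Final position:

  a b c d e f g h
  ─────────────────
8│♜ ♞ ♝ ♛ ♚ ♝ ♞ ♜│8
7│♟ ♟ ♟ ♟ ♟ · · ♟│7
6│· · · · · ♟ · ·│6
5│· · · · · · ♟ ·│5
4│· ♙ · ♙ · · · ·│4
3│· · · · · · · ·│3
2│♙ · ♙ · ♙ ♙ ♙ ♙│2
1│♖ ♘ ♗ ♕ ♔ ♗ ♘ ♖│1
  ─────────────────
  a b c d e f g h


c8, f8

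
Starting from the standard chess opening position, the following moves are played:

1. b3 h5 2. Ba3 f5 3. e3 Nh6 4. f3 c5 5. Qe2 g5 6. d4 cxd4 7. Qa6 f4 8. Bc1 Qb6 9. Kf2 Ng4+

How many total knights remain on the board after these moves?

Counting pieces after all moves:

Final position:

  a b c d e f g h
  ─────────────────
8│♜ ♞ ♝ · ♚ ♝ · ♜│8
7│♟ ♟ · ♟ ♟ · · ·│7
6│♕ ♛ · · · · · ·│6
5│· · · · · · ♟ ♟│5
4│· · · ♟ · ♟ ♞ ·│4
3│· ♙ · · ♙ ♙ · ·│3
2│♙ · ♙ · · ♔ ♙ ♙│2
1│♖ ♘ ♗ · · ♗ ♘ ♖│1
  ─────────────────
  a b c d e f g h


4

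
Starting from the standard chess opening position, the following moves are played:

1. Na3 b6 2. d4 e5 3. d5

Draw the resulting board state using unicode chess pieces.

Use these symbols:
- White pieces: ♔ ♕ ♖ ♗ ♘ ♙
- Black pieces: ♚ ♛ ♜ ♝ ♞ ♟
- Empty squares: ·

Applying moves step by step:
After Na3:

♜ ♞ ♝ ♛ ♚ ♝ ♞ ♜
♟ ♟ ♟ ♟ ♟ ♟ ♟ ♟
· · · · · · · ·
· · · · · · · ·
· · · · · · · ·
♘ · · · · · · ·
♙ ♙ ♙ ♙ ♙ ♙ ♙ ♙
♖ · ♗ ♕ ♔ ♗ ♘ ♖


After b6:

♜ ♞ ♝ ♛ ♚ ♝ ♞ ♜
♟ · ♟ ♟ ♟ ♟ ♟ ♟
· ♟ · · · · · ·
· · · · · · · ·
· · · · · · · ·
♘ · · · · · · ·
♙ ♙ ♙ ♙ ♙ ♙ ♙ ♙
♖ · ♗ ♕ ♔ ♗ ♘ ♖


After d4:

♜ ♞ ♝ ♛ ♚ ♝ ♞ ♜
♟ · ♟ ♟ ♟ ♟ ♟ ♟
· ♟ · · · · · ·
· · · · · · · ·
· · · ♙ · · · ·
♘ · · · · · · ·
♙ ♙ ♙ · ♙ ♙ ♙ ♙
♖ · ♗ ♕ ♔ ♗ ♘ ♖


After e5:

♜ ♞ ♝ ♛ ♚ ♝ ♞ ♜
♟ · ♟ ♟ · ♟ ♟ ♟
· ♟ · · · · · ·
· · · · ♟ · · ·
· · · ♙ · · · ·
♘ · · · · · · ·
♙ ♙ ♙ · ♙ ♙ ♙ ♙
♖ · ♗ ♕ ♔ ♗ ♘ ♖


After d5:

♜ ♞ ♝ ♛ ♚ ♝ ♞ ♜
♟ · ♟ ♟ · ♟ ♟ ♟
· ♟ · · · · · ·
· · · ♙ ♟ · · ·
· · · · · · · ·
♘ · · · · · · ·
♙ ♙ ♙ · ♙ ♙ ♙ ♙
♖ · ♗ ♕ ♔ ♗ ♘ ♖



  a b c d e f g h
  ─────────────────
8│♜ ♞ ♝ ♛ ♚ ♝ ♞ ♜│8
7│♟ · ♟ ♟ · ♟ ♟ ♟│7
6│· ♟ · · · · · ·│6
5│· · · ♙ ♟ · · ·│5
4│· · · · · · · ·│4
3│♘ · · · · · · ·│3
2│♙ ♙ ♙ · ♙ ♙ ♙ ♙│2
1│♖ · ♗ ♕ ♔ ♗ ♘ ♖│1
  ─────────────────
  a b c d e f g h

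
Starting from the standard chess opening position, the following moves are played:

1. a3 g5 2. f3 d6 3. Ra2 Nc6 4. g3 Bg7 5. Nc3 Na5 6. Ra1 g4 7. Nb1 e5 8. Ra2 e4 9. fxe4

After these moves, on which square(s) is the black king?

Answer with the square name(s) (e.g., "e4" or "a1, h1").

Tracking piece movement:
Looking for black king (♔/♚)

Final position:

  a b c d e f g h
  ─────────────────
8│♜ · ♝ ♛ ♚ · ♞ ♜│8
7│♟ ♟ ♟ · · ♟ ♝ ♟│7
6│· · · ♟ · · · ·│6
5│♞ · · · · · · ·│5
4│· · · · ♙ · ♟ ·│4
3│♙ · · · · · ♙ ·│3
2│♖ ♙ ♙ ♙ ♙ · · ♙│2
1│· ♘ ♗ ♕ ♔ ♗ ♘ ♖│1
  ─────────────────
  a b c d e f g h


e8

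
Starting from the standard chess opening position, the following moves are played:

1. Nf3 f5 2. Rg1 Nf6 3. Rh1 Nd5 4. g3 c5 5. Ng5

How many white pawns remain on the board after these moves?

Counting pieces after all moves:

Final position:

  a b c d e f g h
  ─────────────────
8│♜ ♞ ♝ ♛ ♚ ♝ · ♜│8
7│♟ ♟ · ♟ ♟ · ♟ ♟│7
6│· · · · · · · ·│6
5│· · ♟ ♞ · ♟ ♘ ·│5
4│· · · · · · · ·│4
3│· · · · · · ♙ ·│3
2│♙ ♙ ♙ ♙ ♙ ♙ · ♙│2
1│♖ ♘ ♗ ♕ ♔ ♗ · ♖│1
  ─────────────────
  a b c d e f g h


8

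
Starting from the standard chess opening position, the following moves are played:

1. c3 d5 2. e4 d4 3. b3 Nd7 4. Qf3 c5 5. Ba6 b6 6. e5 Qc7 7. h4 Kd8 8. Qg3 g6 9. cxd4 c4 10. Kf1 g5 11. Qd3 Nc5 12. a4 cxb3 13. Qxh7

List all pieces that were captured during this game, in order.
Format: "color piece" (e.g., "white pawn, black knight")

Tracking captures:
  cxd4: captured black pawn
  cxb3: captured white pawn
  Qxh7: captured black pawn

black pawn, white pawn, black pawn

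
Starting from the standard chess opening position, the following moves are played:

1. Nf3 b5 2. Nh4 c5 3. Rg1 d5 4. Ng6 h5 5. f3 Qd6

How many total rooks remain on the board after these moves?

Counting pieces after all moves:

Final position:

  a b c d e f g h
  ─────────────────
8│♜ ♞ ♝ · ♚ ♝ ♞ ♜│8
7│♟ · · · ♟ ♟ ♟ ·│7
6│· · · ♛ · · ♘ ·│6
5│· ♟ ♟ ♟ · · · ♟│5
4│· · · · · · · ·│4
3│· · · · · ♙ · ·│3
2│♙ ♙ ♙ ♙ ♙ · ♙ ♙│2
1│♖ ♘ ♗ ♕ ♔ ♗ ♖ ·│1
  ─────────────────
  a b c d e f g h


4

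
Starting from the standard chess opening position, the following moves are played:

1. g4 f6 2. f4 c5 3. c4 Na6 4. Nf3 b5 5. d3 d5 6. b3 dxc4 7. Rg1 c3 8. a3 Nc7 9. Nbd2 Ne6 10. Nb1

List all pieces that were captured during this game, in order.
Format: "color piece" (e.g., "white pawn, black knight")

Tracking captures:
  dxc4: captured white pawn

white pawn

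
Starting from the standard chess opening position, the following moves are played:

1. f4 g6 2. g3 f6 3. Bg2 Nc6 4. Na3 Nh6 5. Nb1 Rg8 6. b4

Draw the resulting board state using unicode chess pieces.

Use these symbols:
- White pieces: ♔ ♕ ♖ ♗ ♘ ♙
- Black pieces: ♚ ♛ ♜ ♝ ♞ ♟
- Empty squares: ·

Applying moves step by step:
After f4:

♜ ♞ ♝ ♛ ♚ ♝ ♞ ♜
♟ ♟ ♟ ♟ ♟ ♟ ♟ ♟
· · · · · · · ·
· · · · · · · ·
· · · · · ♙ · ·
· · · · · · · ·
♙ ♙ ♙ ♙ ♙ · ♙ ♙
♖ ♘ ♗ ♕ ♔ ♗ ♘ ♖


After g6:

♜ ♞ ♝ ♛ ♚ ♝ ♞ ♜
♟ ♟ ♟ ♟ ♟ ♟ · ♟
· · · · · · ♟ ·
· · · · · · · ·
· · · · · ♙ · ·
· · · · · · · ·
♙ ♙ ♙ ♙ ♙ · ♙ ♙
♖ ♘ ♗ ♕ ♔ ♗ ♘ ♖


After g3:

♜ ♞ ♝ ♛ ♚ ♝ ♞ ♜
♟ ♟ ♟ ♟ ♟ ♟ · ♟
· · · · · · ♟ ·
· · · · · · · ·
· · · · · ♙ · ·
· · · · · · ♙ ·
♙ ♙ ♙ ♙ ♙ · · ♙
♖ ♘ ♗ ♕ ♔ ♗ ♘ ♖


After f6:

♜ ♞ ♝ ♛ ♚ ♝ ♞ ♜
♟ ♟ ♟ ♟ ♟ · · ♟
· · · · · ♟ ♟ ·
· · · · · · · ·
· · · · · ♙ · ·
· · · · · · ♙ ·
♙ ♙ ♙ ♙ ♙ · · ♙
♖ ♘ ♗ ♕ ♔ ♗ ♘ ♖


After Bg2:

♜ ♞ ♝ ♛ ♚ ♝ ♞ ♜
♟ ♟ ♟ ♟ ♟ · · ♟
· · · · · ♟ ♟ ·
· · · · · · · ·
· · · · · ♙ · ·
· · · · · · ♙ ·
♙ ♙ ♙ ♙ ♙ · ♗ ♙
♖ ♘ ♗ ♕ ♔ · ♘ ♖


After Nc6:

♜ · ♝ ♛ ♚ ♝ ♞ ♜
♟ ♟ ♟ ♟ ♟ · · ♟
· · ♞ · · ♟ ♟ ·
· · · · · · · ·
· · · · · ♙ · ·
· · · · · · ♙ ·
♙ ♙ ♙ ♙ ♙ · ♗ ♙
♖ ♘ ♗ ♕ ♔ · ♘ ♖


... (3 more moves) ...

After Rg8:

♜ · ♝ ♛ ♚ ♝ ♜ ·
♟ ♟ ♟ ♟ ♟ · · ♟
· · ♞ · · ♟ ♟ ♞
· · · · · · · ·
· · · · · ♙ · ·
· · · · · · ♙ ·
♙ ♙ ♙ ♙ ♙ · ♗ ♙
♖ ♘ ♗ ♕ ♔ · ♘ ♖


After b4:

♜ · ♝ ♛ ♚ ♝ ♜ ·
♟ ♟ ♟ ♟ ♟ · · ♟
· · ♞ · · ♟ ♟ ♞
· · · · · · · ·
· ♙ · · · ♙ · ·
· · · · · · ♙ ·
♙ · ♙ ♙ ♙ · ♗ ♙
♖ ♘ ♗ ♕ ♔ · ♘ ♖



  a b c d e f g h
  ─────────────────
8│♜ · ♝ ♛ ♚ ♝ ♜ ·│8
7│♟ ♟ ♟ ♟ ♟ · · ♟│7
6│· · ♞ · · ♟ ♟ ♞│6
5│· · · · · · · ·│5
4│· ♙ · · · ♙ · ·│4
3│· · · · · · ♙ ·│3
2│♙ · ♙ ♙ ♙ · ♗ ♙│2
1│♖ ♘ ♗ ♕ ♔ · ♘ ♖│1
  ─────────────────
  a b c d e f g h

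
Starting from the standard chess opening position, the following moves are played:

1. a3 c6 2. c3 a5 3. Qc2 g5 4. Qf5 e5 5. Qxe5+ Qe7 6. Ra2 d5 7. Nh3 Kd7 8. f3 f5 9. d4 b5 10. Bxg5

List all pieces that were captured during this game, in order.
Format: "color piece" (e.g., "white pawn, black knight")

Tracking captures:
  Qxe5+: captured black pawn
  Bxg5: captured black pawn

black pawn, black pawn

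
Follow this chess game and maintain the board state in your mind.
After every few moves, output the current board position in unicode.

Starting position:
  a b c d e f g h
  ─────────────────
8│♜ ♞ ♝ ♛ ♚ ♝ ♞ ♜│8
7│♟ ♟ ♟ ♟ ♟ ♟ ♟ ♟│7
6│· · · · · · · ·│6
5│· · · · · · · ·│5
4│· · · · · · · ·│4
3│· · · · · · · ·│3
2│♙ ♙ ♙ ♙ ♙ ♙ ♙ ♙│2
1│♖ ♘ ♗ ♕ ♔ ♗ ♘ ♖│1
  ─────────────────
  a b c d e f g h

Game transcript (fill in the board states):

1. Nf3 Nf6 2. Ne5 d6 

  a b c d e f g h
  ─────────────────
8│♜ ♞ ♝ ♛ ♚ ♝ · ♜│8
7│♟ ♟ ♟ · ♟ ♟ ♟ ♟│7
6│· · · ♟ · ♞ · ·│6
5│· · · · ♘ · · ·│5
4│· · · · · · · ·│4
3│· · · · · · · ·│3
2│♙ ♙ ♙ ♙ ♙ ♙ ♙ ♙│2
1│♖ ♘ ♗ ♕ ♔ ♗ · ♖│1
  ─────────────────
  a b c d e f g h

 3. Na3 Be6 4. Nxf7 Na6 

  a b c d e f g h
  ─────────────────
8│♜ · · ♛ ♚ ♝ · ♜│8
7│♟ ♟ ♟ · ♟ ♘ ♟ ♟│7
6│♞ · · ♟ ♝ ♞ · ·│6
5│· · · · · · · ·│5
4│· · · · · · · ·│4
3│♘ · · · · · · ·│3
2│♙ ♙ ♙ ♙ ♙ ♙ ♙ ♙│2
1│♖ · ♗ ♕ ♔ ♗ · ♖│1
  ─────────────────
  a b c d e f g h

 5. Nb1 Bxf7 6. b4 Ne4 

  a b c d e f g h
  ─────────────────
8│♜ · · ♛ ♚ ♝ · ♜│8
7│♟ ♟ ♟ · ♟ ♝ ♟ ♟│7
6│♞ · · ♟ · · · ·│6
5│· · · · · · · ·│5
4│· ♙ · · ♞ · · ·│4
3│· · · · · · · ·│3
2│♙ · ♙ ♙ ♙ ♙ ♙ ♙│2
1│♖ ♘ ♗ ♕ ♔ ♗ · ♖│1
  ─────────────────
  a b c d e f g h

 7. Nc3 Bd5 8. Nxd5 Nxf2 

  a b c d e f g h
  ─────────────────
8│♜ · · ♛ ♚ ♝ · ♜│8
7│♟ ♟ ♟ · ♟ · ♟ ♟│7
6│♞ · · ♟ · · · ·│6
5│· · · ♘ · · · ·│5
4│· ♙ · · · · · ·│4
3│· · · · · · · ·│3
2│♙ · ♙ ♙ ♙ ♞ ♙ ♙│2
1│♖ · ♗ ♕ ♔ ♗ · ♖│1
  ─────────────────
  a b c d e f g h

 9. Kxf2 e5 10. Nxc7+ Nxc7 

  a b c d e f g h
  ─────────────────
8│♜ · · ♛ ♚ ♝ · ♜│8
7│♟ ♟ ♞ · · · ♟ ♟│7
6│· · · ♟ · · · ·│6
5│· · · · ♟ · · ·│5
4│· ♙ · · · · · ·│4
3│· · · · · · · ·│3
2│♙ · ♙ ♙ ♙ ♔ ♙ ♙│2
1│♖ · ♗ ♕ · ♗ · ♖│1
  ─────────────────
  a b c d e f g h



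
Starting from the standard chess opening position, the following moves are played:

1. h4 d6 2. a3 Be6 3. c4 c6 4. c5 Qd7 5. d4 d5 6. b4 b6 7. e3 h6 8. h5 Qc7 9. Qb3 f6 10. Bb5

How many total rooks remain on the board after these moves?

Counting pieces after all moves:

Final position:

  a b c d e f g h
  ─────────────────
8│♜ ♞ · · ♚ ♝ ♞ ♜│8
7│♟ · ♛ · ♟ · ♟ ·│7
6│· ♟ ♟ · ♝ ♟ · ♟│6
5│· ♗ ♙ ♟ · · · ♙│5
4│· ♙ · ♙ · · · ·│4
3│♙ ♕ · · ♙ · · ·│3
2│· · · · · ♙ ♙ ·│2
1│♖ ♘ ♗ · ♔ · ♘ ♖│1
  ─────────────────
  a b c d e f g h


4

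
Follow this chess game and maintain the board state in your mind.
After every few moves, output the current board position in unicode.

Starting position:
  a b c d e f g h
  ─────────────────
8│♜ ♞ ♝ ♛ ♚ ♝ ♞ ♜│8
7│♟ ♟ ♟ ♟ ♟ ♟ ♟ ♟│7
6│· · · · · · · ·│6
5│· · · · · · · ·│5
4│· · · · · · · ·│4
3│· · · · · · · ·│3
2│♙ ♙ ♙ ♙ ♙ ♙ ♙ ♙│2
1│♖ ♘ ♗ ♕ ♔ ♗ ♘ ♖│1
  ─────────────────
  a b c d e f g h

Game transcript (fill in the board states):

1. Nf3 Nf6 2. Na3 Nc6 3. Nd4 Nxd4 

  a b c d e f g h
  ─────────────────
8│♜ · ♝ ♛ ♚ ♝ · ♜│8
7│♟ ♟ ♟ ♟ ♟ ♟ ♟ ♟│7
6│· · · · · ♞ · ·│6
5│· · · · · · · ·│5
4│· · · ♞ · · · ·│4
3│♘ · · · · · · ·│3
2│♙ ♙ ♙ ♙ ♙ ♙ ♙ ♙│2
1│♖ · ♗ ♕ ♔ ♗ · ♖│1
  ─────────────────
  a b c d e f g h

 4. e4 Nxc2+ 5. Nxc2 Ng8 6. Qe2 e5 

  a b c d e f g h
  ─────────────────
8│♜ · ♝ ♛ ♚ ♝ ♞ ♜│8
7│♟ ♟ ♟ ♟ · ♟ ♟ ♟│7
6│· · · · · · · ·│6
5│· · · · ♟ · · ·│5
4│· · · · ♙ · · ·│4
3│· · · · · · · ·│3
2│♙ ♙ ♘ ♙ ♕ ♙ ♙ ♙│2
1│♖ · ♗ · ♔ ♗ · ♖│1
  ─────────────────
  a b c d e f g h

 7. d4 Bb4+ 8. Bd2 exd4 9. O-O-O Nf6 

  a b c d e f g h
  ─────────────────
8│♜ · ♝ ♛ ♚ · · ♜│8
7│♟ ♟ ♟ ♟ · ♟ ♟ ♟│7
6│· · · · · ♞ · ·│6
5│· · · · · · · ·│5
4│· ♝ · ♟ ♙ · · ·│4
3│· · · · · · · ·│3
2│♙ ♙ ♘ ♗ ♕ ♙ ♙ ♙│2
1│· · ♔ ♖ · ♗ · ♖│1
  ─────────────────
  a b c d e f g h

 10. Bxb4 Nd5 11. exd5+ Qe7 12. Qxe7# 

  a b c d e f g h
  ─────────────────
8│♜ · ♝ · ♚ · · ♜│8
7│♟ ♟ ♟ ♟ ♕ ♟ ♟ ♟│7
6│· · · · · · · ·│6
5│· · · ♙ · · · ·│5
4│· ♗ · ♟ · · · ·│4
3│· · · · · · · ·│3
2│♙ ♙ ♘ · · ♙ ♙ ♙│2
1│· · ♔ ♖ · ♗ · ♖│1
  ─────────────────
  a b c d e f g h


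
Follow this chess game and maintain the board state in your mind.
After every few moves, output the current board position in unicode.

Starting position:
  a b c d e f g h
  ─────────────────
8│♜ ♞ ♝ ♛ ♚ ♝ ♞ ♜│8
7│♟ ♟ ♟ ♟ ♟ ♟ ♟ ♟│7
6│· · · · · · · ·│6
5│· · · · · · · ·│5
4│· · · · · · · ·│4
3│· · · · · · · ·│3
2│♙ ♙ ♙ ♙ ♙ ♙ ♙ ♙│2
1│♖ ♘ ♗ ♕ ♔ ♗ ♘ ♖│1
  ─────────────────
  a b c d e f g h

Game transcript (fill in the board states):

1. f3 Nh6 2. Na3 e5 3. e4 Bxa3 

  a b c d e f g h
  ─────────────────
8│♜ ♞ ♝ ♛ ♚ · · ♜│8
7│♟ ♟ ♟ ♟ · ♟ ♟ ♟│7
6│· · · · · · · ♞│6
5│· · · · ♟ · · ·│5
4│· · · · ♙ · · ·│4
3│♝ · · · · ♙ · ·│3
2│♙ ♙ ♙ ♙ · · ♙ ♙│2
1│♖ · ♗ ♕ ♔ ♗ ♘ ♖│1
  ─────────────────
  a b c d e f g h

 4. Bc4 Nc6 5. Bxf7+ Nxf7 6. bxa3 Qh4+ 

  a b c d e f g h
  ─────────────────
8│♜ · ♝ · ♚ · · ♜│8
7│♟ ♟ ♟ ♟ · ♞ ♟ ♟│7
6│· · ♞ · · · · ·│6
5│· · · · ♟ · · ·│5
4│· · · · ♙ · · ♛│4
3│♙ · · · · ♙ · ·│3
2│♙ · ♙ ♙ · · ♙ ♙│2
1│♖ · ♗ ♕ ♔ · ♘ ♖│1
  ─────────────────
  a b c d e f g h

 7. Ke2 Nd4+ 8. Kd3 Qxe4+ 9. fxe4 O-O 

  a b c d e f g h
  ─────────────────
8│♜ · ♝ · · ♜ ♚ ·│8
7│♟ ♟ ♟ ♟ · ♞ ♟ ♟│7
6│· · · · · · · ·│6
5│· · · · ♟ · · ·│5
4│· · · ♞ ♙ · · ·│4
3│♙ · · ♔ · · · ·│3
2│♙ · ♙ ♙ · · ♙ ♙│2
1│♖ · ♗ ♕ · · ♘ ♖│1
  ─────────────────
  a b c d e f g h

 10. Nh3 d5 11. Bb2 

  a b c d e f g h
  ─────────────────
8│♜ · ♝ · · ♜ ♚ ·│8
7│♟ ♟ ♟ · · ♞ ♟ ♟│7
6│· · · · · · · ·│6
5│· · · ♟ ♟ · · ·│5
4│· · · ♞ ♙ · · ·│4
3│♙ · · ♔ · · · ♘│3
2│♙ ♗ ♙ ♙ · · ♙ ♙│2
1│♖ · · ♕ · · · ♖│1
  ─────────────────
  a b c d e f g h


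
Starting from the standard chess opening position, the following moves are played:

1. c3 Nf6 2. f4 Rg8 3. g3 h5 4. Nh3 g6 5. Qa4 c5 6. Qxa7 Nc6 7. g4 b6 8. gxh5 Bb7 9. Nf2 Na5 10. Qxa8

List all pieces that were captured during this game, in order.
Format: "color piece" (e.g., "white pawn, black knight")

Tracking captures:
  Qxa7: captured black pawn
  gxh5: captured black pawn
  Qxa8: captured black rook

black pawn, black pawn, black rook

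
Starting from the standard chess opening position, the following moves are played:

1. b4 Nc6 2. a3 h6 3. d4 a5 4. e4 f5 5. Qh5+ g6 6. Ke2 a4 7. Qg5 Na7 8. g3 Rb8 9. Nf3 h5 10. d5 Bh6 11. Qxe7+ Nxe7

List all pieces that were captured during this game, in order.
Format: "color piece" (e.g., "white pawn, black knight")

Tracking captures:
  Qxe7+: captured black pawn
  Nxe7: captured white queen

black pawn, white queen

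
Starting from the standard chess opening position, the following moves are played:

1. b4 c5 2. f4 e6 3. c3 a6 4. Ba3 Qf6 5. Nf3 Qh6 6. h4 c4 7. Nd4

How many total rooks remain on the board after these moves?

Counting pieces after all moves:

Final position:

  a b c d e f g h
  ─────────────────
8│♜ ♞ ♝ · ♚ ♝ ♞ ♜│8
7│· ♟ · ♟ · ♟ ♟ ♟│7
6│♟ · · · ♟ · · ♛│6
5│· · · · · · · ·│5
4│· ♙ ♟ ♘ · ♙ · ♙│4
3│♗ · ♙ · · · · ·│3
2│♙ · · ♙ ♙ · ♙ ·│2
1│♖ ♘ · ♕ ♔ ♗ · ♖│1
  ─────────────────
  a b c d e f g h


4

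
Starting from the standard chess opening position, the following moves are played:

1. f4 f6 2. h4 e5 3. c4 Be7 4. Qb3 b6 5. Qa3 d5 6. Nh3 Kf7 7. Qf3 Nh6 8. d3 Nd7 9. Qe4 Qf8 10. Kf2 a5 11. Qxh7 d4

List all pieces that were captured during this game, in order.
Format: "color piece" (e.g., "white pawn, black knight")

Tracking captures:
  Qxh7: captured black pawn

black pawn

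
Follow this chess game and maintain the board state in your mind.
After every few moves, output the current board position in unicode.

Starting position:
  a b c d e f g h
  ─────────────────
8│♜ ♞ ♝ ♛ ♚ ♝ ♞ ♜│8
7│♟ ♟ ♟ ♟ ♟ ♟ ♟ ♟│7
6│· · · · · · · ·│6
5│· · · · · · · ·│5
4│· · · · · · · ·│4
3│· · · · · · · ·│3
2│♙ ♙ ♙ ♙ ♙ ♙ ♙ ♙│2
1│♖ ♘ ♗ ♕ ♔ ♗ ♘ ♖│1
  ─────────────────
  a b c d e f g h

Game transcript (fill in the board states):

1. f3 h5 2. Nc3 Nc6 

  a b c d e f g h
  ─────────────────
8│♜ · ♝ ♛ ♚ ♝ ♞ ♜│8
7│♟ ♟ ♟ ♟ ♟ ♟ ♟ ·│7
6│· · ♞ · · · · ·│6
5│· · · · · · · ♟│5
4│· · · · · · · ·│4
3│· · ♘ · · ♙ · ·│3
2│♙ ♙ ♙ ♙ ♙ · ♙ ♙│2
1│♖ · ♗ ♕ ♔ ♗ ♘ ♖│1
  ─────────────────
  a b c d e f g h

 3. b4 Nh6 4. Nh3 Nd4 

  a b c d e f g h
  ─────────────────
8│♜ · ♝ ♛ ♚ ♝ · ♜│8
7│♟ ♟ ♟ ♟ ♟ ♟ ♟ ·│7
6│· · · · · · · ♞│6
5│· · · · · · · ♟│5
4│· ♙ · ♞ · · · ·│4
3│· · ♘ · · ♙ · ♘│3
2│♙ · ♙ ♙ ♙ · ♙ ♙│2
1│♖ · ♗ ♕ ♔ ♗ · ♖│1
  ─────────────────
  a b c d e f g h

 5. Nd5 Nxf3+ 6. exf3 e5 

  a b c d e f g h
  ─────────────────
8│♜ · ♝ ♛ ♚ ♝ · ♜│8
7│♟ ♟ ♟ ♟ · ♟ ♟ ·│7
6│· · · · · · · ♞│6
5│· · · ♘ ♟ · · ♟│5
4│· ♙ · · · · · ·│4
3│· · · · · ♙ · ♘│3
2│♙ · ♙ ♙ · · ♙ ♙│2
1│♖ · ♗ ♕ ♔ ♗ · ♖│1
  ─────────────────
  a b c d e f g h

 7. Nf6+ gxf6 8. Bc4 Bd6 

  a b c d e f g h
  ─────────────────
8│♜ · ♝ ♛ ♚ · · ♜│8
7│♟ ♟ ♟ ♟ · ♟ · ·│7
6│· · · ♝ · ♟ · ♞│6
5│· · · · ♟ · · ♟│5
4│· ♙ ♗ · · · · ·│4
3│· · · · · ♙ · ♘│3
2│♙ · ♙ ♙ · · ♙ ♙│2
1│♖ · ♗ ♕ ♔ · · ♖│1
  ─────────────────
  a b c d e f g h

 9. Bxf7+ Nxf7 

  a b c d e f g h
  ─────────────────
8│♜ · ♝ ♛ ♚ · · ♜│8
7│♟ ♟ ♟ ♟ · ♞ · ·│7
6│· · · ♝ · ♟ · ·│6
5│· · · · ♟ · · ♟│5
4│· ♙ · · · · · ·│4
3│· · · · · ♙ · ♘│3
2│♙ · ♙ ♙ · · ♙ ♙│2
1│♖ · ♗ ♕ ♔ · · ♖│1
  ─────────────────
  a b c d e f g h


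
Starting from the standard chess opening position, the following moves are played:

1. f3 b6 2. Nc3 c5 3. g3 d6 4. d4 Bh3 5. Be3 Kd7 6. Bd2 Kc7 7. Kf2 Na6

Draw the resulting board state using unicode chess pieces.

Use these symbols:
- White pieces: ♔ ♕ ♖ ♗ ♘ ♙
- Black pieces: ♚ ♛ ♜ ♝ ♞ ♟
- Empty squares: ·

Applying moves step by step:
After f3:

♜ ♞ ♝ ♛ ♚ ♝ ♞ ♜
♟ ♟ ♟ ♟ ♟ ♟ ♟ ♟
· · · · · · · ·
· · · · · · · ·
· · · · · · · ·
· · · · · ♙ · ·
♙ ♙ ♙ ♙ ♙ · ♙ ♙
♖ ♘ ♗ ♕ ♔ ♗ ♘ ♖


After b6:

♜ ♞ ♝ ♛ ♚ ♝ ♞ ♜
♟ · ♟ ♟ ♟ ♟ ♟ ♟
· ♟ · · · · · ·
· · · · · · · ·
· · · · · · · ·
· · · · · ♙ · ·
♙ ♙ ♙ ♙ ♙ · ♙ ♙
♖ ♘ ♗ ♕ ♔ ♗ ♘ ♖


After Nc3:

♜ ♞ ♝ ♛ ♚ ♝ ♞ ♜
♟ · ♟ ♟ ♟ ♟ ♟ ♟
· ♟ · · · · · ·
· · · · · · · ·
· · · · · · · ·
· · ♘ · · ♙ · ·
♙ ♙ ♙ ♙ ♙ · ♙ ♙
♖ · ♗ ♕ ♔ ♗ ♘ ♖


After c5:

♜ ♞ ♝ ♛ ♚ ♝ ♞ ♜
♟ · · ♟ ♟ ♟ ♟ ♟
· ♟ · · · · · ·
· · ♟ · · · · ·
· · · · · · · ·
· · ♘ · · ♙ · ·
♙ ♙ ♙ ♙ ♙ · ♙ ♙
♖ · ♗ ♕ ♔ ♗ ♘ ♖


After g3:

♜ ♞ ♝ ♛ ♚ ♝ ♞ ♜
♟ · · ♟ ♟ ♟ ♟ ♟
· ♟ · · · · · ·
· · ♟ · · · · ·
· · · · · · · ·
· · ♘ · · ♙ ♙ ·
♙ ♙ ♙ ♙ ♙ · · ♙
♖ · ♗ ♕ ♔ ♗ ♘ ♖


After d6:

♜ ♞ ♝ ♛ ♚ ♝ ♞ ♜
♟ · · · ♟ ♟ ♟ ♟
· ♟ · ♟ · · · ·
· · ♟ · · · · ·
· · · · · · · ·
· · ♘ · · ♙ ♙ ·
♙ ♙ ♙ ♙ ♙ · · ♙
♖ · ♗ ♕ ♔ ♗ ♘ ♖


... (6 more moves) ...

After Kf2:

♜ ♞ · ♛ · ♝ ♞ ♜
♟ · ♚ · ♟ ♟ ♟ ♟
· ♟ · ♟ · · · ·
· · ♟ · · · · ·
· · · ♙ · · · ·
· · ♘ · · ♙ ♙ ♝
♙ ♙ ♙ ♗ ♙ ♔ · ♙
♖ · · ♕ · ♗ ♘ ♖


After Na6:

♜ · · ♛ · ♝ ♞ ♜
♟ · ♚ · ♟ ♟ ♟ ♟
♞ ♟ · ♟ · · · ·
· · ♟ · · · · ·
· · · ♙ · · · ·
· · ♘ · · ♙ ♙ ♝
♙ ♙ ♙ ♗ ♙ ♔ · ♙
♖ · · ♕ · ♗ ♘ ♖



  a b c d e f g h
  ─────────────────
8│♜ · · ♛ · ♝ ♞ ♜│8
7│♟ · ♚ · ♟ ♟ ♟ ♟│7
6│♞ ♟ · ♟ · · · ·│6
5│· · ♟ · · · · ·│5
4│· · · ♙ · · · ·│4
3│· · ♘ · · ♙ ♙ ♝│3
2│♙ ♙ ♙ ♗ ♙ ♔ · ♙│2
1│♖ · · ♕ · ♗ ♘ ♖│1
  ─────────────────
  a b c d e f g h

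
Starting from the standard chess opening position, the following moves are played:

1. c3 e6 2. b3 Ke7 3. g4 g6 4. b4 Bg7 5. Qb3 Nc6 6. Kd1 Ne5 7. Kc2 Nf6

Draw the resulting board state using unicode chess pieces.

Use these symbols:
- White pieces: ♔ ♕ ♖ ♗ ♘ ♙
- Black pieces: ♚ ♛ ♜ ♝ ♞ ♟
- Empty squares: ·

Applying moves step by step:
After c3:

♜ ♞ ♝ ♛ ♚ ♝ ♞ ♜
♟ ♟ ♟ ♟ ♟ ♟ ♟ ♟
· · · · · · · ·
· · · · · · · ·
· · · · · · · ·
· · ♙ · · · · ·
♙ ♙ · ♙ ♙ ♙ ♙ ♙
♖ ♘ ♗ ♕ ♔ ♗ ♘ ♖


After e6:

♜ ♞ ♝ ♛ ♚ ♝ ♞ ♜
♟ ♟ ♟ ♟ · ♟ ♟ ♟
· · · · ♟ · · ·
· · · · · · · ·
· · · · · · · ·
· · ♙ · · · · ·
♙ ♙ · ♙ ♙ ♙ ♙ ♙
♖ ♘ ♗ ♕ ♔ ♗ ♘ ♖


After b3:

♜ ♞ ♝ ♛ ♚ ♝ ♞ ♜
♟ ♟ ♟ ♟ · ♟ ♟ ♟
· · · · ♟ · · ·
· · · · · · · ·
· · · · · · · ·
· ♙ ♙ · · · · ·
♙ · · ♙ ♙ ♙ ♙ ♙
♖ ♘ ♗ ♕ ♔ ♗ ♘ ♖


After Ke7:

♜ ♞ ♝ ♛ · ♝ ♞ ♜
♟ ♟ ♟ ♟ ♚ ♟ ♟ ♟
· · · · ♟ · · ·
· · · · · · · ·
· · · · · · · ·
· ♙ ♙ · · · · ·
♙ · · ♙ ♙ ♙ ♙ ♙
♖ ♘ ♗ ♕ ♔ ♗ ♘ ♖


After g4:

♜ ♞ ♝ ♛ · ♝ ♞ ♜
♟ ♟ ♟ ♟ ♚ ♟ ♟ ♟
· · · · ♟ · · ·
· · · · · · · ·
· · · · · · ♙ ·
· ♙ ♙ · · · · ·
♙ · · ♙ ♙ ♙ · ♙
♖ ♘ ♗ ♕ ♔ ♗ ♘ ♖


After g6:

♜ ♞ ♝ ♛ · ♝ ♞ ♜
♟ ♟ ♟ ♟ ♚ ♟ · ♟
· · · · ♟ · ♟ ·
· · · · · · · ·
· · · · · · ♙ ·
· ♙ ♙ · · · · ·
♙ · · ♙ ♙ ♙ · ♙
♖ ♘ ♗ ♕ ♔ ♗ ♘ ♖


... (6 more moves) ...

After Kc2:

♜ · ♝ ♛ · · ♞ ♜
♟ ♟ ♟ ♟ ♚ ♟ ♝ ♟
· · · · ♟ · ♟ ·
· · · · ♞ · · ·
· ♙ · · · · ♙ ·
· ♕ ♙ · · · · ·
♙ · ♔ ♙ ♙ ♙ · ♙
♖ ♘ ♗ · · ♗ ♘ ♖


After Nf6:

♜ · ♝ ♛ · · · ♜
♟ ♟ ♟ ♟ ♚ ♟ ♝ ♟
· · · · ♟ ♞ ♟ ·
· · · · ♞ · · ·
· ♙ · · · · ♙ ·
· ♕ ♙ · · · · ·
♙ · ♔ ♙ ♙ ♙ · ♙
♖ ♘ ♗ · · ♗ ♘ ♖



  a b c d e f g h
  ─────────────────
8│♜ · ♝ ♛ · · · ♜│8
7│♟ ♟ ♟ ♟ ♚ ♟ ♝ ♟│7
6│· · · · ♟ ♞ ♟ ·│6
5│· · · · ♞ · · ·│5
4│· ♙ · · · · ♙ ·│4
3│· ♕ ♙ · · · · ·│3
2│♙ · ♔ ♙ ♙ ♙ · ♙│2
1│♖ ♘ ♗ · · ♗ ♘ ♖│1
  ─────────────────
  a b c d e f g h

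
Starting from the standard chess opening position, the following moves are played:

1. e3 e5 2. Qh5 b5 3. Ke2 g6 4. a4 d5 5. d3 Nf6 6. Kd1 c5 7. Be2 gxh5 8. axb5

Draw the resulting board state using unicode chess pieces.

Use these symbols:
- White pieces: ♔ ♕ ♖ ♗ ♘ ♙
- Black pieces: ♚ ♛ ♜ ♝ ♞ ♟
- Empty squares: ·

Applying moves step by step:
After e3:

♜ ♞ ♝ ♛ ♚ ♝ ♞ ♜
♟ ♟ ♟ ♟ ♟ ♟ ♟ ♟
· · · · · · · ·
· · · · · · · ·
· · · · · · · ·
· · · · ♙ · · ·
♙ ♙ ♙ ♙ · ♙ ♙ ♙
♖ ♘ ♗ ♕ ♔ ♗ ♘ ♖


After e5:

♜ ♞ ♝ ♛ ♚ ♝ ♞ ♜
♟ ♟ ♟ ♟ · ♟ ♟ ♟
· · · · · · · ·
· · · · ♟ · · ·
· · · · · · · ·
· · · · ♙ · · ·
♙ ♙ ♙ ♙ · ♙ ♙ ♙
♖ ♘ ♗ ♕ ♔ ♗ ♘ ♖


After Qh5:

♜ ♞ ♝ ♛ ♚ ♝ ♞ ♜
♟ ♟ ♟ ♟ · ♟ ♟ ♟
· · · · · · · ·
· · · · ♟ · · ♕
· · · · · · · ·
· · · · ♙ · · ·
♙ ♙ ♙ ♙ · ♙ ♙ ♙
♖ ♘ ♗ · ♔ ♗ ♘ ♖


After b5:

♜ ♞ ♝ ♛ ♚ ♝ ♞ ♜
♟ · ♟ ♟ · ♟ ♟ ♟
· · · · · · · ·
· ♟ · · ♟ · · ♕
· · · · · · · ·
· · · · ♙ · · ·
♙ ♙ ♙ ♙ · ♙ ♙ ♙
♖ ♘ ♗ · ♔ ♗ ♘ ♖


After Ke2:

♜ ♞ ♝ ♛ ♚ ♝ ♞ ♜
♟ · ♟ ♟ · ♟ ♟ ♟
· · · · · · · ·
· ♟ · · ♟ · · ♕
· · · · · · · ·
· · · · ♙ · · ·
♙ ♙ ♙ ♙ ♔ ♙ ♙ ♙
♖ ♘ ♗ · · ♗ ♘ ♖


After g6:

♜ ♞ ♝ ♛ ♚ ♝ ♞ ♜
♟ · ♟ ♟ · ♟ · ♟
· · · · · · ♟ ·
· ♟ · · ♟ · · ♕
· · · · · · · ·
· · · · ♙ · · ·
♙ ♙ ♙ ♙ ♔ ♙ ♙ ♙
♖ ♘ ♗ · · ♗ ♘ ♖


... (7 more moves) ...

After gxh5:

♜ ♞ ♝ ♛ ♚ ♝ · ♜
♟ · · · · ♟ · ♟
· · · · · ♞ · ·
· ♟ ♟ ♟ ♟ · · ♟
♙ · · · · · · ·
· · · ♙ ♙ · · ·
· ♙ ♙ · ♗ ♙ ♙ ♙
♖ ♘ ♗ ♔ · · ♘ ♖


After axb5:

♜ ♞ ♝ ♛ ♚ ♝ · ♜
♟ · · · · ♟ · ♟
· · · · · ♞ · ·
· ♙ ♟ ♟ ♟ · · ♟
· · · · · · · ·
· · · ♙ ♙ · · ·
· ♙ ♙ · ♗ ♙ ♙ ♙
♖ ♘ ♗ ♔ · · ♘ ♖



  a b c d e f g h
  ─────────────────
8│♜ ♞ ♝ ♛ ♚ ♝ · ♜│8
7│♟ · · · · ♟ · ♟│7
6│· · · · · ♞ · ·│6
5│· ♙ ♟ ♟ ♟ · · ♟│5
4│· · · · · · · ·│4
3│· · · ♙ ♙ · · ·│3
2│· ♙ ♙ · ♗ ♙ ♙ ♙│2
1│♖ ♘ ♗ ♔ · · ♘ ♖│1
  ─────────────────
  a b c d e f g h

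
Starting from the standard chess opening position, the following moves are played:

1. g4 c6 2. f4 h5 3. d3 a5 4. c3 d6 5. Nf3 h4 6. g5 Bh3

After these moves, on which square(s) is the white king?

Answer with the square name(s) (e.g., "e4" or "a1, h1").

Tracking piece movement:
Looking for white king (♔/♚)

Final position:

  a b c d e f g h
  ─────────────────
8│♜ ♞ · ♛ ♚ ♝ ♞ ♜│8
7│· ♟ · · ♟ ♟ ♟ ·│7
6│· · ♟ ♟ · · · ·│6
5│♟ · · · · · ♙ ·│5
4│· · · · · ♙ · ♟│4
3│· · ♙ ♙ · ♘ · ♝│3
2│♙ ♙ · · ♙ · · ♙│2
1│♖ ♘ ♗ ♕ ♔ ♗ · ♖│1
  ─────────────────
  a b c d e f g h


e1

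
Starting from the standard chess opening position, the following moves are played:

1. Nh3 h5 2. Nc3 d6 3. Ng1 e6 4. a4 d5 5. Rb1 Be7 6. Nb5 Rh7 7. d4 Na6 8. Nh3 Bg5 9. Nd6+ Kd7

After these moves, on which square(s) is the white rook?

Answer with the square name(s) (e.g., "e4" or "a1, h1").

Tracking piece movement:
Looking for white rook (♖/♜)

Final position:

  a b c d e f g h
  ─────────────────
8│♜ · ♝ ♛ · · ♞ ·│8
7│♟ ♟ ♟ ♚ · ♟ ♟ ♜│7
6│♞ · · ♘ ♟ · · ·│6
5│· · · ♟ · · ♝ ♟│5
4│♙ · · ♙ · · · ·│4
3│· · · · · · · ♘│3
2│· ♙ ♙ · ♙ ♙ ♙ ♙│2
1│· ♖ ♗ ♕ ♔ ♗ · ♖│1
  ─────────────────
  a b c d e f g h


b1, h1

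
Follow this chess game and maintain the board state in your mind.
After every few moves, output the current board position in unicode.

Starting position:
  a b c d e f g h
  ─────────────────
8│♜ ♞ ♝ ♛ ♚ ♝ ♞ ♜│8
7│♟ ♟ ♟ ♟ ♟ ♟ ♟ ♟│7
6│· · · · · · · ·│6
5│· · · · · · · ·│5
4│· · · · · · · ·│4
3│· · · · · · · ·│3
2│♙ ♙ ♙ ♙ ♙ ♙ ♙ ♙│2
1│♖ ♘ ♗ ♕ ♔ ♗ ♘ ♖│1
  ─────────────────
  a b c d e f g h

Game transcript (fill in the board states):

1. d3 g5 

  a b c d e f g h
  ─────────────────
8│♜ ♞ ♝ ♛ ♚ ♝ ♞ ♜│8
7│♟ ♟ ♟ ♟ ♟ ♟ · ♟│7
6│· · · · · · · ·│6
5│· · · · · · ♟ ·│5
4│· · · · · · · ·│4
3│· · · ♙ · · · ·│3
2│♙ ♙ ♙ · ♙ ♙ ♙ ♙│2
1│♖ ♘ ♗ ♕ ♔ ♗ ♘ ♖│1
  ─────────────────
  a b c d e f g h

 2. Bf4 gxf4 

  a b c d e f g h
  ─────────────────
8│♜ ♞ ♝ ♛ ♚ ♝ ♞ ♜│8
7│♟ ♟ ♟ ♟ ♟ ♟ · ♟│7
6│· · · · · · · ·│6
5│· · · · · · · ·│5
4│· · · · · ♟ · ·│4
3│· · · ♙ · · · ·│3
2│♙ ♙ ♙ · ♙ ♙ ♙ ♙│2
1│♖ ♘ · ♕ ♔ ♗ ♘ ♖│1
  ─────────────────
  a b c d e f g h

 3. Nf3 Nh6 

  a b c d e f g h
  ─────────────────
8│♜ ♞ ♝ ♛ ♚ ♝ · ♜│8
7│♟ ♟ ♟ ♟ ♟ ♟ · ♟│7
6│· · · · · · · ♞│6
5│· · · · · · · ·│5
4│· · · · · ♟ · ·│4
3│· · · ♙ · ♘ · ·│3
2│♙ ♙ ♙ · ♙ ♙ ♙ ♙│2
1│♖ ♘ · ♕ ♔ ♗ · ♖│1
  ─────────────────
  a b c d e f g h



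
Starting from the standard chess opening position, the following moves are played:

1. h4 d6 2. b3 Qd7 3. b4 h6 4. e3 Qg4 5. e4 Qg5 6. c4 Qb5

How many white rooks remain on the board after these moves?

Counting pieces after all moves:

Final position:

  a b c d e f g h
  ─────────────────
8│♜ ♞ ♝ · ♚ ♝ ♞ ♜│8
7│♟ ♟ ♟ · ♟ ♟ ♟ ·│7
6│· · · ♟ · · · ♟│6
5│· ♛ · · · · · ·│5
4│· ♙ ♙ · ♙ · · ♙│4
3│· · · · · · · ·│3
2│♙ · · ♙ · ♙ ♙ ·│2
1│♖ ♘ ♗ ♕ ♔ ♗ ♘ ♖│1
  ─────────────────
  a b c d e f g h


2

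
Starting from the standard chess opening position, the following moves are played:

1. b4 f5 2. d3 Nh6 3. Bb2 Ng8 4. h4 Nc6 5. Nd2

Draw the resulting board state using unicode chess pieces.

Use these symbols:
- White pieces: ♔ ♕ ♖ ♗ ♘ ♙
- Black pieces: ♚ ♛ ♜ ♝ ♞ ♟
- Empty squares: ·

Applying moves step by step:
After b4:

♜ ♞ ♝ ♛ ♚ ♝ ♞ ♜
♟ ♟ ♟ ♟ ♟ ♟ ♟ ♟
· · · · · · · ·
· · · · · · · ·
· ♙ · · · · · ·
· · · · · · · ·
♙ · ♙ ♙ ♙ ♙ ♙ ♙
♖ ♘ ♗ ♕ ♔ ♗ ♘ ♖


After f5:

♜ ♞ ♝ ♛ ♚ ♝ ♞ ♜
♟ ♟ ♟ ♟ ♟ · ♟ ♟
· · · · · · · ·
· · · · · ♟ · ·
· ♙ · · · · · ·
· · · · · · · ·
♙ · ♙ ♙ ♙ ♙ ♙ ♙
♖ ♘ ♗ ♕ ♔ ♗ ♘ ♖


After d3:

♜ ♞ ♝ ♛ ♚ ♝ ♞ ♜
♟ ♟ ♟ ♟ ♟ · ♟ ♟
· · · · · · · ·
· · · · · ♟ · ·
· ♙ · · · · · ·
· · · ♙ · · · ·
♙ · ♙ · ♙ ♙ ♙ ♙
♖ ♘ ♗ ♕ ♔ ♗ ♘ ♖


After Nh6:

♜ ♞ ♝ ♛ ♚ ♝ · ♜
♟ ♟ ♟ ♟ ♟ · ♟ ♟
· · · · · · · ♞
· · · · · ♟ · ·
· ♙ · · · · · ·
· · · ♙ · · · ·
♙ · ♙ · ♙ ♙ ♙ ♙
♖ ♘ ♗ ♕ ♔ ♗ ♘ ♖


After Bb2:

♜ ♞ ♝ ♛ ♚ ♝ · ♜
♟ ♟ ♟ ♟ ♟ · ♟ ♟
· · · · · · · ♞
· · · · · ♟ · ·
· ♙ · · · · · ·
· · · ♙ · · · ·
♙ ♗ ♙ · ♙ ♙ ♙ ♙
♖ ♘ · ♕ ♔ ♗ ♘ ♖


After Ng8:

♜ ♞ ♝ ♛ ♚ ♝ ♞ ♜
♟ ♟ ♟ ♟ ♟ · ♟ ♟
· · · · · · · ·
· · · · · ♟ · ·
· ♙ · · · · · ·
· · · ♙ · · · ·
♙ ♗ ♙ · ♙ ♙ ♙ ♙
♖ ♘ · ♕ ♔ ♗ ♘ ♖


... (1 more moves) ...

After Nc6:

♜ · ♝ ♛ ♚ ♝ ♞ ♜
♟ ♟ ♟ ♟ ♟ · ♟ ♟
· · ♞ · · · · ·
· · · · · ♟ · ·
· ♙ · · · · · ♙
· · · ♙ · · · ·
♙ ♗ ♙ · ♙ ♙ ♙ ·
♖ ♘ · ♕ ♔ ♗ ♘ ♖


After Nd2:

♜ · ♝ ♛ ♚ ♝ ♞ ♜
♟ ♟ ♟ ♟ ♟ · ♟ ♟
· · ♞ · · · · ·
· · · · · ♟ · ·
· ♙ · · · · · ♙
· · · ♙ · · · ·
♙ ♗ ♙ ♘ ♙ ♙ ♙ ·
♖ · · ♕ ♔ ♗ ♘ ♖



  a b c d e f g h
  ─────────────────
8│♜ · ♝ ♛ ♚ ♝ ♞ ♜│8
7│♟ ♟ ♟ ♟ ♟ · ♟ ♟│7
6│· · ♞ · · · · ·│6
5│· · · · · ♟ · ·│5
4│· ♙ · · · · · ♙│4
3│· · · ♙ · · · ·│3
2│♙ ♗ ♙ ♘ ♙ ♙ ♙ ·│2
1│♖ · · ♕ ♔ ♗ ♘ ♖│1
  ─────────────────
  a b c d e f g h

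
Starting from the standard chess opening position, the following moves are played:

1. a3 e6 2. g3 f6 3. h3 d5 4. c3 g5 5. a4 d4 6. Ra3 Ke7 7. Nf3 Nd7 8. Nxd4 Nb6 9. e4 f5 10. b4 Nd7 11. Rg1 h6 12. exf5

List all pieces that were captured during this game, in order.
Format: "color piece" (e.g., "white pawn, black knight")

Tracking captures:
  Nxd4: captured black pawn
  exf5: captured black pawn

black pawn, black pawn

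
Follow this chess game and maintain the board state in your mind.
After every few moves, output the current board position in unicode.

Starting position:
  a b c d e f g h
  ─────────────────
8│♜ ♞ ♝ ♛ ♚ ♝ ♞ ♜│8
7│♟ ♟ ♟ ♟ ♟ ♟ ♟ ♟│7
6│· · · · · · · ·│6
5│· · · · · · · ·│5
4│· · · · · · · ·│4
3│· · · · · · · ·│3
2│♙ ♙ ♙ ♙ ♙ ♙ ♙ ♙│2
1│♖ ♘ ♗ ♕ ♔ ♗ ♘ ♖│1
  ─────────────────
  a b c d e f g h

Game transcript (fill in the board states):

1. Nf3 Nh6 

  a b c d e f g h
  ─────────────────
8│♜ ♞ ♝ ♛ ♚ ♝ · ♜│8
7│♟ ♟ ♟ ♟ ♟ ♟ ♟ ♟│7
6│· · · · · · · ♞│6
5│· · · · · · · ·│5
4│· · · · · · · ·│4
3│· · · · · ♘ · ·│3
2│♙ ♙ ♙ ♙ ♙ ♙ ♙ ♙│2
1│♖ ♘ ♗ ♕ ♔ ♗ · ♖│1
  ─────────────────
  a b c d e f g h

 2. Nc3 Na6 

  a b c d e f g h
  ─────────────────
8│♜ · ♝ ♛ ♚ ♝ · ♜│8
7│♟ ♟ ♟ ♟ ♟ ♟ ♟ ♟│7
6│♞ · · · · · · ♞│6
5│· · · · · · · ·│5
4│· · · · · · · ·│4
3│· · ♘ · · ♘ · ·│3
2│♙ ♙ ♙ ♙ ♙ ♙ ♙ ♙│2
1│♖ · ♗ ♕ ♔ ♗ · ♖│1
  ─────────────────
  a b c d e f g h

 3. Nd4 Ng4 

  a b c d e f g h
  ─────────────────
8│♜ · ♝ ♛ ♚ ♝ · ♜│8
7│♟ ♟ ♟ ♟ ♟ ♟ ♟ ♟│7
6│♞ · · · · · · ·│6
5│· · · · · · · ·│5
4│· · · ♘ · · ♞ ·│4
3│· · ♘ · · · · ·│3
2│♙ ♙ ♙ ♙ ♙ ♙ ♙ ♙│2
1│♖ · ♗ ♕ ♔ ♗ · ♖│1
  ─────────────────
  a b c d e f g h

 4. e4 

  a b c d e f g h
  ─────────────────
8│♜ · ♝ ♛ ♚ ♝ · ♜│8
7│♟ ♟ ♟ ♟ ♟ ♟ ♟ ♟│7
6│♞ · · · · · · ·│6
5│· · · · · · · ·│5
4│· · · ♘ ♙ · ♞ ·│4
3│· · ♘ · · · · ·│3
2│♙ ♙ ♙ ♙ · ♙ ♙ ♙│2
1│♖ · ♗ ♕ ♔ ♗ · ♖│1
  ─────────────────
  a b c d e f g h
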